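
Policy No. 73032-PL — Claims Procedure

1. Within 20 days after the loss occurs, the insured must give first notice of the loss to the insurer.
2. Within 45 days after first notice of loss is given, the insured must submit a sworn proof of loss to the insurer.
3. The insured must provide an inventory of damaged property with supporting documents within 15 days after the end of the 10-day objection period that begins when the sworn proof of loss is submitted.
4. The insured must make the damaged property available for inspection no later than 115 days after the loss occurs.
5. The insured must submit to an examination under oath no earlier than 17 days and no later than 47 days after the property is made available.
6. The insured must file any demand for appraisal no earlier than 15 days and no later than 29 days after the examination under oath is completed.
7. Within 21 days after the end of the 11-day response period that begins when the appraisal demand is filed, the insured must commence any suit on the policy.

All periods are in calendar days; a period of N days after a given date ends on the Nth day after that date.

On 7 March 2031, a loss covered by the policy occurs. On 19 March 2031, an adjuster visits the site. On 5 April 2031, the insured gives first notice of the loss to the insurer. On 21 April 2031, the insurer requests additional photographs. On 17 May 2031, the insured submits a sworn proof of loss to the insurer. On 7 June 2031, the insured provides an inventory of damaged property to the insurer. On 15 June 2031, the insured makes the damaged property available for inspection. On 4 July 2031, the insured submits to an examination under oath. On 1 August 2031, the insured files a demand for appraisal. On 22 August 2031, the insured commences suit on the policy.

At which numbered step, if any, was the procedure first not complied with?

(1) due by 7 March 2031 + 20 days = 27 March 2031; not done until 5 April 2031, 9 days after the deadline.
That is the first point of non-compliance.

Step 1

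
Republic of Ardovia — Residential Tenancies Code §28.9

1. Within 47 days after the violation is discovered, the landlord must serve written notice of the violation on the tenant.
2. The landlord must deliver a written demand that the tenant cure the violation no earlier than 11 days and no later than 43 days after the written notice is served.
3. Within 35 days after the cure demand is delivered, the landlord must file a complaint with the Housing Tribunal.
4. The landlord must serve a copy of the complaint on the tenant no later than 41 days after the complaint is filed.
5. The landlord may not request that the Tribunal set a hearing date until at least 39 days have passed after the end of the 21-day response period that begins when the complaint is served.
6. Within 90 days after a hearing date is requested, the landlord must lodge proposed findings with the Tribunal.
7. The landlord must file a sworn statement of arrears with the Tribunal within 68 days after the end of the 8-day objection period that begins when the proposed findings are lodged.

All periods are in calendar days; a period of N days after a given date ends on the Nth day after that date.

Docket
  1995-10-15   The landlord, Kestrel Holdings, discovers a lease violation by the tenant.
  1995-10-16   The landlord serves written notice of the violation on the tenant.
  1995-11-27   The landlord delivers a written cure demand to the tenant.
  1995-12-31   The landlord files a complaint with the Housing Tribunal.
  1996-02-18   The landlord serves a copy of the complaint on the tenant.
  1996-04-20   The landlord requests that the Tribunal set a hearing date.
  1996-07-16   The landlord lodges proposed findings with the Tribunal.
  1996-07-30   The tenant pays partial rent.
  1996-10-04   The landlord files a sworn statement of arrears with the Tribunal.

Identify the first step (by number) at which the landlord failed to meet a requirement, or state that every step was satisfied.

Step 1: 47 days after 1995-10-15 (when the violation is discovered) is 1995-12-01; 1995-10-16 is within that limit.
Step 2: the window is 11–43 days after 1995-10-16 (when the written notice is served), so 1995-10-27 through 1995-11-28; done 1995-11-27 — within the window.
Step 3: 35 days after 1995-11-27 (when the cure demand is delivered) is 1996-01-01; 1995-12-31 is within that limit.
Step 4: 41 days after 1995-12-31 (when the complaint is filed) is 1996-02-10; 1996-02-18 misses that deadline by 8 days.
No need to go further; step 4 was not satisfied.

Step 4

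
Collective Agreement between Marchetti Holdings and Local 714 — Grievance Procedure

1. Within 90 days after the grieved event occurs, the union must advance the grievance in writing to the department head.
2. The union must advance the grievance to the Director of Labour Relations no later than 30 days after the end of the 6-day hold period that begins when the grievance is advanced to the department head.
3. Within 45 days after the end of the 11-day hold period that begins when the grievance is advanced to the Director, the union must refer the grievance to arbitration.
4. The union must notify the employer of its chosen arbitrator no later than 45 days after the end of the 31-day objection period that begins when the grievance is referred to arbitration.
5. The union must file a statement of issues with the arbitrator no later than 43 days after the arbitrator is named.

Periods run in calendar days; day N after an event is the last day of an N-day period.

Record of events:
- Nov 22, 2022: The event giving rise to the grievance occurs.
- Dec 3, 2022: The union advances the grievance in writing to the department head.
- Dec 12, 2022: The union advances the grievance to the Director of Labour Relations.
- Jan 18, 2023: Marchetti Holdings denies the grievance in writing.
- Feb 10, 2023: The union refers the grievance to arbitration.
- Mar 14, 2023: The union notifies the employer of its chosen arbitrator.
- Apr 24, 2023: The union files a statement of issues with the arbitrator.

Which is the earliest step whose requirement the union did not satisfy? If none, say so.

(1) due by Nov 22, 2022 + 90 days = Feb 20, 2023; Dec 3, 2022 is within that limit.
(2) due by Dec 9, 2022 + 30 days = Jan 8, 2023; done Dec 12, 2022 — timely.
(3) due by Dec 23, 2022 + 45 days = Feb 6, 2023; done Feb 10, 2023 — 4 days late.
Later steps need not be reached.

Step 3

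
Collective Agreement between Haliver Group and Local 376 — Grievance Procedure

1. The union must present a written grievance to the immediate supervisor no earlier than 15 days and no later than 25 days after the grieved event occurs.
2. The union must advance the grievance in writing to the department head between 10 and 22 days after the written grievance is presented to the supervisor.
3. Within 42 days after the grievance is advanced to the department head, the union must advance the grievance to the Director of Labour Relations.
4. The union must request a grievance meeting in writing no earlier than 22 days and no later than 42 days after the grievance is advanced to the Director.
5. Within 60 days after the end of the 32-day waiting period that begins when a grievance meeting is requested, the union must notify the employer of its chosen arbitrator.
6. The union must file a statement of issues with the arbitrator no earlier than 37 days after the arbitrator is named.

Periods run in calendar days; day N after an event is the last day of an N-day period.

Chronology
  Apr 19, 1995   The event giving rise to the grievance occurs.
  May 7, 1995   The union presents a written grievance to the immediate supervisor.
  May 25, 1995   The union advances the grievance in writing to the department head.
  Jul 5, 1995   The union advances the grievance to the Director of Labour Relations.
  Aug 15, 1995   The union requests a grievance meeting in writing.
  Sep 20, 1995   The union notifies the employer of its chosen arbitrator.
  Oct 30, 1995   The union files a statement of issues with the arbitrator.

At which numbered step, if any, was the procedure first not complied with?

(1) the permitted window runs from Apr 19, 1995 + 15 = May 4, 1995 to Apr 19, 1995 + 25 = May 14, 1995; done May 7, 1995, which is between those dates.
(2) the permitted window runs from May 7, 1995 + 10 = May 17, 1995 to May 7, 1995 + 22 = May 29, 1995; done May 25, 1995 — within the window.
(3) due by May 25, 1995 + 42 days = Jul 6, 1995; completed Jul 5, 1995, before the deadline.
(4) the permitted window runs from Jul 5, 1995 + 22 = Jul 27, 1995 to Jul 5, 1995 + 42 = Aug 16, 1995; done Aug 15, 1995 — within the window.
(5) due by Sep 16, 1995 + 60 days = Nov 15, 1995; done Sep 20, 1995 — timely.
(6) permitted from Sep 20, 1995 + 37 days = Oct 27, 1995 onward; done Oct 30, 1995, after the minimum wait.

None — every step was satisfied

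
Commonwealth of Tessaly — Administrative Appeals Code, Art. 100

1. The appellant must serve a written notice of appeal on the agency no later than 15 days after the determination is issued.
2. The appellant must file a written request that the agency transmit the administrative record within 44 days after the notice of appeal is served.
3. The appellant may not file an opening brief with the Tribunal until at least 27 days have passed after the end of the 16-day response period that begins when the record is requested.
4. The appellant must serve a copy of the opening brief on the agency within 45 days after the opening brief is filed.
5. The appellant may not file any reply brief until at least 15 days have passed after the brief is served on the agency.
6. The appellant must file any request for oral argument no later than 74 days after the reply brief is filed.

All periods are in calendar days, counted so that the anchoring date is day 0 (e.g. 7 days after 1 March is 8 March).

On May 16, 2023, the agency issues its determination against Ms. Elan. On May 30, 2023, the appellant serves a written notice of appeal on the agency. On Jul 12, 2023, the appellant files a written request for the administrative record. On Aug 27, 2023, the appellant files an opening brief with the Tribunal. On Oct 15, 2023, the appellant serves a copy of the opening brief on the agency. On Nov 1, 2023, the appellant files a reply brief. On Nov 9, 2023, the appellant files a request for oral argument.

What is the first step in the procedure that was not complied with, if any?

Step 1 — counting 15 days from May 16, 2023 (when the determination is issued) gives a deadline of May 31, 2023; done May 30, 2023 — timely.
Step 2 — counting 44 days from May 30, 2023 (when the notice of appeal is served) gives a deadline of Jul 13, 2023; Jul 12, 2023 is within that limit.
Step 3 — must wait 27 days from Jul 28, 2023 (end of the 16-day response period, which began when the record is requested on Jul 12, 2023), so not before Aug 24, 2023; done Aug 27, 2023, after the minimum wait.
Step 4 — counting 45 days from Aug 27, 2023 (when the opening brief is filed) gives a deadline of Oct 11, 2023; done Oct 15, 2023 — 4 days late.
That is the first point of non-compliance.

Step 4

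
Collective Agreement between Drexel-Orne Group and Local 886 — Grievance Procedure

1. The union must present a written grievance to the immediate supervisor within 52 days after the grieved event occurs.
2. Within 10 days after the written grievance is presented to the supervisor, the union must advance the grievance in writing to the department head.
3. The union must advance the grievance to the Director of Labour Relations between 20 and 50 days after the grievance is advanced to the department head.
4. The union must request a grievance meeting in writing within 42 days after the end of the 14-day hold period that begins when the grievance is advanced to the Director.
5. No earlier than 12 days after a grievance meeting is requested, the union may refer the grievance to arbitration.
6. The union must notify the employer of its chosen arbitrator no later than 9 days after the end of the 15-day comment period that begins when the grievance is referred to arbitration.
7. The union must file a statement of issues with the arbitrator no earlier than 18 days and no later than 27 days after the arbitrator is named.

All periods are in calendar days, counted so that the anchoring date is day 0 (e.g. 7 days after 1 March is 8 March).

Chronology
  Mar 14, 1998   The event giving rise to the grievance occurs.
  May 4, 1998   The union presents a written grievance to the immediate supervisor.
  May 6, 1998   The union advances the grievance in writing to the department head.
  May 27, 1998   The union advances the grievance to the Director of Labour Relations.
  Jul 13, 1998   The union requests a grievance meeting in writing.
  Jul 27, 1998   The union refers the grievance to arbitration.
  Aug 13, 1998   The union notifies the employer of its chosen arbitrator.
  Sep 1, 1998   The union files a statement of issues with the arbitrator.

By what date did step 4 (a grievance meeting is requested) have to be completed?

The grievance is advanced to the Director on May 27, 1998; the 14-day hold period therefore ends Jun 10, 1998, and step 4 runs from that date. 42 days after Jun 10, 1998 is Jul 22, 1998.

Jul 22, 1998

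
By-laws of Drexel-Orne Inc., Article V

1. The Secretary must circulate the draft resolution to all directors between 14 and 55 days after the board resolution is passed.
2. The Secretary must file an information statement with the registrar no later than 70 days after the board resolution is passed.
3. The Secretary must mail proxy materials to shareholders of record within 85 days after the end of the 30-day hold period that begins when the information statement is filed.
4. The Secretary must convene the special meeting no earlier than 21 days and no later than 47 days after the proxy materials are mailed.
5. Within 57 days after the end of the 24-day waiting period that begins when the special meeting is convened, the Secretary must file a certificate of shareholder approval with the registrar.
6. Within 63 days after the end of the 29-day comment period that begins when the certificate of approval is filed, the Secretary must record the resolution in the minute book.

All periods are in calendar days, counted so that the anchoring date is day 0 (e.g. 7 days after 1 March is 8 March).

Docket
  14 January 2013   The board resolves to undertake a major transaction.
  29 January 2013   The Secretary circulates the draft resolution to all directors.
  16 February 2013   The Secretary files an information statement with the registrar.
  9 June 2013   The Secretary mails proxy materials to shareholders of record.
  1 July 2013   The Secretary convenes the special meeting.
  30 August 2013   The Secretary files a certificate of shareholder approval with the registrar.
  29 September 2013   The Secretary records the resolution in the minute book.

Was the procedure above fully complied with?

(1) the permitted window runs from 14 January 2013 + 14 = 28 January 2013 to 14 January 2013 + 55 = 10 March 2013; done 29 January 2013, which is between those dates.
(2) due by 14 January 2013 + 70 days = 25 March 2013; completed 16 February 2013, before the deadline.
(3) due by 18 March 2013 + 85 days = 11 June 2013; 9 June 2013 is within that limit.
(4) the permitted window runs from 9 June 2013 + 21 = 30 June 2013 to 9 June 2013 + 47 = 26 July 2013; done 1 July 2013 — within the window.
(5) due by 25 July 2013 + 57 days = 20 September 2013; 30 August 2013 is within that limit.
(6) due by 28 September 2013 + 63 days = 30 November 2013; completed 29 September 2013, before the deadline.

Yes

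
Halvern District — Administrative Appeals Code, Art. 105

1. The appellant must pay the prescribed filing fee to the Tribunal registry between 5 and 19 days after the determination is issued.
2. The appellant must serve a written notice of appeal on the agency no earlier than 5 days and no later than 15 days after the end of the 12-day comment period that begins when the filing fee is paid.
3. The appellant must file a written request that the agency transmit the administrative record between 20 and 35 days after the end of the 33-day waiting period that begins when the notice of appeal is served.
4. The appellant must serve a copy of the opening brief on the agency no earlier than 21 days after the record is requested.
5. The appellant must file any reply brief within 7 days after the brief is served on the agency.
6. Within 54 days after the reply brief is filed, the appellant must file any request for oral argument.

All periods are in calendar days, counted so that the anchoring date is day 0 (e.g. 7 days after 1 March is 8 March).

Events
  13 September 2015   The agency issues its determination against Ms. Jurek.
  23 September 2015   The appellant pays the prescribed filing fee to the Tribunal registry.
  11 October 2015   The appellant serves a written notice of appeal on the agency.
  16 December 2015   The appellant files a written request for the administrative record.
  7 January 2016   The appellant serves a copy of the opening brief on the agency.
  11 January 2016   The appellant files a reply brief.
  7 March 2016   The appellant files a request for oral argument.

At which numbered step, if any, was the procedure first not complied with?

Step 1 — 5 and 19 days from 13 September 2015 (when the determination is issued) are 18 September 2015 and 2 October 2015 respectively; 23 September 2015 falls inside that range.
Step 2 — 5 and 15 days from 5 October 2015 (end of the 12-day comment period, which began when the filing fee is paid on 23 September 2015) are 10 October 2015 and 20 October 2015 respectively; done 11 October 2015, which is between those dates.
Step 3 — 20 and 35 days from 13 November 2015 (end of the 33-day waiting period, which began when the notice of appeal is served on 11 October 2015) are 3 December 2015 and 18 December 2015 respectively; done 16 December 2015 — within the window.
Step 4 — must wait 21 days from 16 December 2015 (when the record is requested), so not before 6 January 2016; done 7 January 2016 — permitted.
Step 5 — counting 7 days from 7 January 2016 (when the brief is served on the agency) gives a deadline of 14 January 2016; done 11 January 2016 — timely.
Step 6 — counting 54 days from 11 January 2016 (when the reply brief is filed) gives a deadline of 5 March 2016; 7 March 2016 misses that deadline by 2 days.
That is the first point of non-compliance.

Step 6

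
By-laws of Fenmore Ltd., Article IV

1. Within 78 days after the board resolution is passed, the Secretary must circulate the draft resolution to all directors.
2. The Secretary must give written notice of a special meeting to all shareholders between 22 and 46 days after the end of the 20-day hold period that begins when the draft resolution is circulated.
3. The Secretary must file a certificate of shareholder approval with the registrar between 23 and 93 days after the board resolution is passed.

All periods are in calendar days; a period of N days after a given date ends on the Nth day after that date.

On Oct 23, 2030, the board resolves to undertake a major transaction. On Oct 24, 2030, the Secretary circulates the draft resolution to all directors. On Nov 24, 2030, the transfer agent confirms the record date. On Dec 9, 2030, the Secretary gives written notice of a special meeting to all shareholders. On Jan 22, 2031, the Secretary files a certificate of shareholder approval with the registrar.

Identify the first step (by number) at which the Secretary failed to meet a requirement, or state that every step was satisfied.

Step 1: 78 days after Oct 23, 2030 (when the board resolution is passed) is Jan 9, 2031; done Oct 24, 2030 — timely.
Step 2: the window is 22–46 days after Nov 13, 2030 (end of the 20-day hold period, which began when the draft resolution is circulated on Oct 24, 2030), so Dec 5, 2030 through Dec 29, 2030; done Dec 9, 2030 — within the window.
Step 3: the window is 23–93 days after Oct 23, 2030 (when the board resolution is passed), so Nov 15, 2030 through Jan 24, 2031; done Jan 22, 2031 — within the window.

None — every step was satisfied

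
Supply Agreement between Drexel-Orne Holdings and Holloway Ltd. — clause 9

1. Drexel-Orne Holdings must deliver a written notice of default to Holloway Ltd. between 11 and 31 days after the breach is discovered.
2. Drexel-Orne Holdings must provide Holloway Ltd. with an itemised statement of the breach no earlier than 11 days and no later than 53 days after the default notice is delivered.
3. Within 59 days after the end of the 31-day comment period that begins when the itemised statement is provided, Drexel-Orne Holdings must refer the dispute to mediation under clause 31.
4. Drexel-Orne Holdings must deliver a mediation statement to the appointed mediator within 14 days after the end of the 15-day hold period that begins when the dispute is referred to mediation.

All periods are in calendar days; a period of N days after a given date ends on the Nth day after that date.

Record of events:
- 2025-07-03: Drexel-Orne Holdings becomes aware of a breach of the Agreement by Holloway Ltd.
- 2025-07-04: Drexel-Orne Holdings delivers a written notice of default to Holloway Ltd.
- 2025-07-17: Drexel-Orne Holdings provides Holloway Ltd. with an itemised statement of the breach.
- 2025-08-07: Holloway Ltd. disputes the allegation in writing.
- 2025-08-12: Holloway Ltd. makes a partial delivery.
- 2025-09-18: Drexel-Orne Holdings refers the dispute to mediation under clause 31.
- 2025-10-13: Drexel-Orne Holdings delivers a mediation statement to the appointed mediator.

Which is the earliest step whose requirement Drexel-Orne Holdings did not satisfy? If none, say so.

Step 1 — 11 and 31 days from 2025-07-03 (when the breach is discovered) are 2025-07-14 and 2025-08-03 respectively; done 2025-07-04 — 10 days before the window opened.
The procedure was therefore not followed at step 1.

Step 1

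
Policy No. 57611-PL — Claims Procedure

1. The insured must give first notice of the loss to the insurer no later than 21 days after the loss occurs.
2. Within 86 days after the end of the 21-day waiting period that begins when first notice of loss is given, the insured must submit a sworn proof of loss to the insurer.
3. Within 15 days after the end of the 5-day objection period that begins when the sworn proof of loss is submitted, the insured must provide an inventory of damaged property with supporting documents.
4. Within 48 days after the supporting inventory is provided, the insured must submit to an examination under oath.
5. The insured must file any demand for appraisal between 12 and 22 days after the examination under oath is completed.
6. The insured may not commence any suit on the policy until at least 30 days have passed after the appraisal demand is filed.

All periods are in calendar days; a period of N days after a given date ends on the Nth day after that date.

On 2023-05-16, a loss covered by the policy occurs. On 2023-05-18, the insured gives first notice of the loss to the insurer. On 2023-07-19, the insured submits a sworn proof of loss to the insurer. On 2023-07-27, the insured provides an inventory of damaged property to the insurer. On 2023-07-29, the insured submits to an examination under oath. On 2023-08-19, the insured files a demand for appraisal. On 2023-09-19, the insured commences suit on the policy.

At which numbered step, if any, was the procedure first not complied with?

Step 1 — counting 21 days from 2023-05-16 (when the loss occurs) gives a deadline of 2023-06-06; completed 2023-05-18, before the deadline.
Step 2 — counting 86 days from 2023-06-08 (end of the 21-day waiting period, which began when first notice of loss is given on 2023-05-18) gives a deadline of 2023-09-02; completed 2023-07-19, before the deadline.
Step 3 — counting 15 days from 2023-07-24 (end of the 5-day objection period, which began when the sworn proof of loss is submitted on 2023-07-19) gives a deadline of 2023-08-08; 2023-07-27 is within that limit.
Step 4 — counting 48 days from 2023-07-27 (when the supporting inventory is provided) gives a deadline of 2023-09-13; done 2023-07-29 — timely.
Step 5 — 12 and 22 days from 2023-07-29 (when the examination under oath is completed) are 2023-08-10 and 2023-08-20 respectively; done 2023-08-19 — within the window.
Step 6 — must wait 30 days from 2023-08-19 (when the appraisal demand is filed), so not before 2023-09-18; 2023-09-19 is on or after that date.

None — every step was satisfied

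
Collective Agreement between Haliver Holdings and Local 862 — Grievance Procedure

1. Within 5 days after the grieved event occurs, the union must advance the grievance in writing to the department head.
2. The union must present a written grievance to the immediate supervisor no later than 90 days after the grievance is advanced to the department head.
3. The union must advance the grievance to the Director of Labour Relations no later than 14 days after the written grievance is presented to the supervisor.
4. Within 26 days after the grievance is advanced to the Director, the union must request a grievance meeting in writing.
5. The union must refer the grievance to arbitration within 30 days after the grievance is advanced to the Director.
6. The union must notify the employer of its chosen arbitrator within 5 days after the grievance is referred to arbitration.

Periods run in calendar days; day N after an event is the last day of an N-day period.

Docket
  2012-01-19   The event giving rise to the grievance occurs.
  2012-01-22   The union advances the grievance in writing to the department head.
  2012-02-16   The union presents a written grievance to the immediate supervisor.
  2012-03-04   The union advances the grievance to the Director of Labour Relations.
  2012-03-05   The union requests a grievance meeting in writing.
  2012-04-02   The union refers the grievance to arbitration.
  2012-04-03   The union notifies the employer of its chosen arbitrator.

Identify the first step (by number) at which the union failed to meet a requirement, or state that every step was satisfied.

Step 3

Step 1 — counting 5 days from 2012-01-19 (when the grieved event occurs) gives a deadline of 2012-01-24; 2012-01-22 is within that limit.
Step 2 — counting 90 days from 2012-01-22 (when the grievance is advanced to the department head) gives a deadline of 2012-04-21; done 2012-02-16 — timely.
Step 3 — counting 14 days from 2012-02-16 (when the written grievance is presented to the supervisor) gives a deadline of 2012-03-01; 2012-03-04 misses that deadline by 3 days.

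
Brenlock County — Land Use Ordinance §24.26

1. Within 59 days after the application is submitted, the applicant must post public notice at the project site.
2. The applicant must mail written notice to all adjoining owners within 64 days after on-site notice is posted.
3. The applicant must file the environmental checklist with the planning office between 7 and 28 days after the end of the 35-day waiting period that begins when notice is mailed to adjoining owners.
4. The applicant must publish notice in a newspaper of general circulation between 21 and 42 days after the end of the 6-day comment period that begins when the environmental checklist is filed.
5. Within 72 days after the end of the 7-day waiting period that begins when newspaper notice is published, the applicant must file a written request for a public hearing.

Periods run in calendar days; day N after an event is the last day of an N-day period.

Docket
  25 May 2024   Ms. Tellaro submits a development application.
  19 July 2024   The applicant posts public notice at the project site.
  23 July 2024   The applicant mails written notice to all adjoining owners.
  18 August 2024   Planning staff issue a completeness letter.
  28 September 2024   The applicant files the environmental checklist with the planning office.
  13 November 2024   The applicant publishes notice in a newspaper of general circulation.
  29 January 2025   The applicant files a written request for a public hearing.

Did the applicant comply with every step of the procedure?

Step 1 — counting 59 days from 25 May 2024 (when the application is submitted) gives a deadline of 23 July 2024; 19 July 2024 is within that limit.
Step 2 — counting 64 days from 19 July 2024 (when on-site notice is posted) gives a deadline of 21 September 2024; done 23 July 2024 — timely.
Step 3 — 7 and 28 days from 27 August 2024 (end of the 35-day waiting period, which began when notice is mailed to adjoining owners on 23 July 2024) are 3 September 2024 and 24 September 2024 respectively; 28 September 2024 is 4 days past the end of the window.
That is the first point of non-compliance.

No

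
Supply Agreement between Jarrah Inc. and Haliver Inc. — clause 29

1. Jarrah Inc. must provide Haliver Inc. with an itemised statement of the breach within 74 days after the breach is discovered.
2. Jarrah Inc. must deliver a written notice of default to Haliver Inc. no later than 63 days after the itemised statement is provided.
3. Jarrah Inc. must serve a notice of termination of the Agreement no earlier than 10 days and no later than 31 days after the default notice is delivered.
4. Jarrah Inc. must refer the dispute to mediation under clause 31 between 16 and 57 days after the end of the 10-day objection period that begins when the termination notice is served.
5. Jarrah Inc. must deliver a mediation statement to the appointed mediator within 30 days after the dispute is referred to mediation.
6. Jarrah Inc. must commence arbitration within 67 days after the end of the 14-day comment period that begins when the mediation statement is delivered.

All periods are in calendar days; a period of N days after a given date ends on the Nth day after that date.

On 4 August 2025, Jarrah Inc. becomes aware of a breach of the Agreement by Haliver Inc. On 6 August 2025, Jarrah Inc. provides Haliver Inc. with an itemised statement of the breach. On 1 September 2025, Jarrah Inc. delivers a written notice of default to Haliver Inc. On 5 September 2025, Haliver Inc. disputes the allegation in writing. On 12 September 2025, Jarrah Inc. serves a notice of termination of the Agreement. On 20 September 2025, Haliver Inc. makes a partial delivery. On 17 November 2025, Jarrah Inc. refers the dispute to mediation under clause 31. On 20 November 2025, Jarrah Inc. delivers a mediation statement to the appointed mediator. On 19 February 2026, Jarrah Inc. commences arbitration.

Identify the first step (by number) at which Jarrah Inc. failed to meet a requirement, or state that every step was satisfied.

Step 1 — counting 74 days from 4 August 2025 (when the breach is discovered) gives a deadline of 17 October 2025; done 6 August 2025 — timely.
Step 2 — counting 63 days from 6 August 2025 (when the itemised statement is provided) gives a deadline of 8 October 2025; completed 1 September 2025, before the deadline.
Step 3 — 10 and 31 days from 1 September 2025 (when the default notice is delivered) are 11 September 2025 and 2 October 2025 respectively; done 12 September 2025, which is between those dates.
Step 4 — 16 and 57 days from 22 September 2025 (end of the 10-day objection period, which began when the termination notice is served on 12 September 2025) are 8 October 2025 and 18 November 2025 respectively; 17 November 2025 falls inside that range.
Step 5 — counting 30 days from 17 November 2025 (when the dispute is referred to mediation) gives a deadline of 17 December 2025; done 20 November 2025 — timely.
Step 6 — counting 67 days from 4 December 2025 (end of the 14-day comment period, which began when the mediation statement is delivered on 20 November 2025) gives a deadline of 9 February 2026; done 19 February 2026 — 10 days late.
The procedure was therefore not followed at step 6.

Step 6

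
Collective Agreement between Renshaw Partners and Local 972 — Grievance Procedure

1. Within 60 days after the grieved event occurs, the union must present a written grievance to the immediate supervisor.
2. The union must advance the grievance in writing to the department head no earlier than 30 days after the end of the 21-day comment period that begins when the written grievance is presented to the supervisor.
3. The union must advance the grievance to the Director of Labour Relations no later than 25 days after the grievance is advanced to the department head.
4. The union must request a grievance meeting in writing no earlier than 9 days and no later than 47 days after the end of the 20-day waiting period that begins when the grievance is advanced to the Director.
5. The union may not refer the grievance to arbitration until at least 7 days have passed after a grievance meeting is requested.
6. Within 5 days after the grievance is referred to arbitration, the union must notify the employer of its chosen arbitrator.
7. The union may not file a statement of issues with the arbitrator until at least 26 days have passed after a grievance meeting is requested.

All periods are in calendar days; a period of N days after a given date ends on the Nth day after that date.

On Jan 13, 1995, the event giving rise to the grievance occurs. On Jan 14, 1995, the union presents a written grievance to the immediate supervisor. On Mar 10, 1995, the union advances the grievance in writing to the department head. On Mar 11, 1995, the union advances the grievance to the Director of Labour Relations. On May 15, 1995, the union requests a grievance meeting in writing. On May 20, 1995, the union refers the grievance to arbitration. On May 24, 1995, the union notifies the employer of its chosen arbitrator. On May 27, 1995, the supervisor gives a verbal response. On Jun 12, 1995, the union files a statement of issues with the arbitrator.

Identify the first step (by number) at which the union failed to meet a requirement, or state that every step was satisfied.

Step 5

Step 1: 60 days after Jan 13, 1995 (when the grieved event occurs) is Mar 14, 1995; completed Jan 14, 1995, before the deadline.
Step 2: the earliest permitted date is 30 days after Feb 4, 1995 (end of the 21-day comment period, which began when the written grievance is presented to the supervisor on Jan 14, 1995), i.e. Mar 6, 1995; Mar 10, 1995 is on or after that date.
Step 3: 25 days after Mar 10, 1995 (when the grievance is advanced to the department head) is Apr 4, 1995; completed Mar 11, 1995, before the deadline.
Step 4: the window is 9–47 days after Mar 31, 1995 (end of the 20-day waiting period, which began when the grievance is advanced to the Director on Mar 11, 1995), so Apr 9, 1995 through May 17, 1995; done May 15, 1995 — within the window.
Step 5: the earliest permitted date is 7 days after May 15, 1995 (when a grievance meeting is requested), i.e. May 22, 1995; May 20, 1995 is 2 days before the earliest permitted date.
The analysis stops there.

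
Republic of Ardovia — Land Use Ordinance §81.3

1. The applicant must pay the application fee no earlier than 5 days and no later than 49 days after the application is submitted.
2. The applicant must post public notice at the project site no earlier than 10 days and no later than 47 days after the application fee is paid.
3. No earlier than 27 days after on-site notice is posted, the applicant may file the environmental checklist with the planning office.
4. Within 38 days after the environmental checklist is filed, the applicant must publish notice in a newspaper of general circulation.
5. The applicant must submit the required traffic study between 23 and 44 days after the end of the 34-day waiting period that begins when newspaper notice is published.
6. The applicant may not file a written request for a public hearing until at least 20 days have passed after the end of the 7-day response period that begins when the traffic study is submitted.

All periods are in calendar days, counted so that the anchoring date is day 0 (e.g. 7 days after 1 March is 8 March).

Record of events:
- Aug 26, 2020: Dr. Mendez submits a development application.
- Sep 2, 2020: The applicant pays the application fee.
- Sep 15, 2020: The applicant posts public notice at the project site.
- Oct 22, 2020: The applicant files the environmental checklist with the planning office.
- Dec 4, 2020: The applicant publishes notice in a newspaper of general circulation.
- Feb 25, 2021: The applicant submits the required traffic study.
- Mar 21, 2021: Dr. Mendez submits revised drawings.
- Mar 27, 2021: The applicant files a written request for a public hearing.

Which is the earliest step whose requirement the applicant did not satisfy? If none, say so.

Step 1: the window is 5–49 days after Aug 26, 2020 (when the application is submitted), so Aug 31, 2020 through Oct 14, 2020; done Sep 2, 2020 — within the window.
Step 2: the window is 10–47 days after Sep 2, 2020 (when the application fee is paid), so Sep 12, 2020 through Oct 19, 2020; done Sep 15, 2020, which is between those dates.
Step 3: the earliest permitted date is 27 days after Sep 15, 2020 (when on-site notice is posted), i.e. Oct 12, 2020; Oct 22, 2020 is on or after that date.
Step 4: 38 days after Oct 22, 2020 (when the environmental checklist is filed) is Nov 29, 2020; not done until Dec 4, 2020, 5 days after the deadline.
The procedure was therefore not followed at step 4.

Step 4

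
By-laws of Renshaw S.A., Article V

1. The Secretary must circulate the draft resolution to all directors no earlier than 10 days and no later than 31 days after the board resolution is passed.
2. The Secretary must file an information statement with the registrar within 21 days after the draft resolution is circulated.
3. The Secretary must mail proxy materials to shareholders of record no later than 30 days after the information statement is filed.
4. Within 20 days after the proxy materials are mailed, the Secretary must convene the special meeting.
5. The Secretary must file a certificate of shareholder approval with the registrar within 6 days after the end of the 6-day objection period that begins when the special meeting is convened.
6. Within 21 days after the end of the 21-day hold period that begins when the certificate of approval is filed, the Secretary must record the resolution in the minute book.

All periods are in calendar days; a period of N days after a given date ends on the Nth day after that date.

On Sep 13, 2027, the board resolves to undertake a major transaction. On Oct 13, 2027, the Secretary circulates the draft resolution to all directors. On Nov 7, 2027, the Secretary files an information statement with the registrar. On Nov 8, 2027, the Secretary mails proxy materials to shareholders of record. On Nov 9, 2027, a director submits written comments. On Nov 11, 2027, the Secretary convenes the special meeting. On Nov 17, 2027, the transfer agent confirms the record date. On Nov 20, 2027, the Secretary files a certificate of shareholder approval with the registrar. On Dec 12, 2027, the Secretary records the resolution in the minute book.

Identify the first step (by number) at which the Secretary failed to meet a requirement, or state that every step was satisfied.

Step 1 — 10 and 31 days from Sep 13, 2027 (when the board resolution is passed) are Sep 23, 2027 and Oct 14, 2027 respectively; Oct 13, 2027 falls inside that range.
Step 2 — counting 21 days from Oct 13, 2027 (when the draft resolution is circulated) gives a deadline of Nov 3, 2027; done Nov 7, 2027 — 4 days late.

Step 2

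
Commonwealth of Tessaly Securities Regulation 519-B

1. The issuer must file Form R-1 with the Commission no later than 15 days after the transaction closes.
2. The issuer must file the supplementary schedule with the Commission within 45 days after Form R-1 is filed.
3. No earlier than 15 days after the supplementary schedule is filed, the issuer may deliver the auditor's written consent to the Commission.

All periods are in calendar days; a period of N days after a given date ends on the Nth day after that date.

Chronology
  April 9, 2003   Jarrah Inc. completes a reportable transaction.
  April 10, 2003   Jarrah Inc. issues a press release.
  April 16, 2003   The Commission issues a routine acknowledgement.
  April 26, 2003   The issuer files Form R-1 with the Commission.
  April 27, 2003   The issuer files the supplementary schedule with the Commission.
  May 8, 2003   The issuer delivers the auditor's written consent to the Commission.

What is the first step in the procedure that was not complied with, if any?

Step 1

(1) due by April 9, 2003 + 15 days = April 24, 2003; April 26, 2003 misses that deadline by 2 days.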